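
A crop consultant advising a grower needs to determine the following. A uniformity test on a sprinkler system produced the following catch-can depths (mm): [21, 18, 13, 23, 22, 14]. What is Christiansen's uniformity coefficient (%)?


xbar = 111 / 6 = 18.500
sum|xi - xbar| = 21
CU = 100 * (1 - 21 / (6 * 18.500))
   = 100 * (1 - 0.1892)
   = 81.08%


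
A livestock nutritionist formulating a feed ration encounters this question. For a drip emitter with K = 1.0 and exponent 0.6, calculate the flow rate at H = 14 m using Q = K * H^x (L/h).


Q = K * H^x
  = 1.0 * 14^0.6
  = 1.0 * 4.8717
  = 4.87 L/h


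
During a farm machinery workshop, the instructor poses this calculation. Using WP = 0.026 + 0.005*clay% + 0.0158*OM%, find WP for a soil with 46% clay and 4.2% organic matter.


WP = 0.026 + 0.005*46 + 0.0158*4.2
   = 0.026 + 0.2300 + 0.0664
   = 0.3224


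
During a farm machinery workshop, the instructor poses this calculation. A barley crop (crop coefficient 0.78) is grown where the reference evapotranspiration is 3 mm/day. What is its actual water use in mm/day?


ETc = Kc * ET0
    = 0.78 * 3
    = 2.34 mm/day


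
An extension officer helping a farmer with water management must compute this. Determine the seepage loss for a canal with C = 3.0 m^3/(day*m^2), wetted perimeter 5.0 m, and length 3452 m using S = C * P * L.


S = C * P * L
  = 3.0 * 5.0 * 3452
  = 51780 m^3/day


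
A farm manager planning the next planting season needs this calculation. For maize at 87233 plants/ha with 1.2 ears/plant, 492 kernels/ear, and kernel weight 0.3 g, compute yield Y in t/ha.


Y = density * ears * kernels * kw
  = 87233 * 1.2 * 492 * 0.3 g/ha
  = 15450708.96 g/ha
  = 15450.71 kg/ha = 15.45 t/ha


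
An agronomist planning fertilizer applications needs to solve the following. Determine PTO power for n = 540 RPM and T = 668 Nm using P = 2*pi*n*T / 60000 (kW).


P = 2*pi*n*T / 60000
  = 2*pi * 540 * 668 / 60000
  = 2266470.60 / 60000
  = 37.77 kW


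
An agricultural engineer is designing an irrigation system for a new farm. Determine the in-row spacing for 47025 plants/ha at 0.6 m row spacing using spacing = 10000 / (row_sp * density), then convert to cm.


spacing = 10000 / (row_sp * density)
        = 10000 / (0.6 * 47025)
        = 10000 / 28215
        = 0.35442 m = 35.44 cm


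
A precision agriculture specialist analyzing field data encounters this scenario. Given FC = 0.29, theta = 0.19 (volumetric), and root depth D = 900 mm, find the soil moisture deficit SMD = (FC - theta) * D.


SMD = (FC - theta) * D
    = (0.29 - 0.19) * 900
    = 0.100 * 900
    = 90 mm


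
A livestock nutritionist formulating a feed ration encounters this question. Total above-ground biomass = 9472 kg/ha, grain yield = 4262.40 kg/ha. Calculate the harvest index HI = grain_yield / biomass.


HI = grain_yield / biomass
   = 4262.40 / 9472
   = 0.45


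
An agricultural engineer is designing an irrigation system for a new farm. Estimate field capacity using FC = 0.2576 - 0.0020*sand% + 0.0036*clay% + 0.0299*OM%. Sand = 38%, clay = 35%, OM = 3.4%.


FC = 0.2576 - 0.0020*38 + 0.0036*35 + 0.0299*3.4
   = 0.2576 - 0.0760 + 0.1260 + 0.1017
   = 0.4093


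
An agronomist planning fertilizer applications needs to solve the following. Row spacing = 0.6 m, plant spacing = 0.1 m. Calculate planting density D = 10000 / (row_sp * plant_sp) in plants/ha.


D = 10000 / (row_sp * plant_sp)
  = 10000 / (0.6 * 0.1)
  = 10000 / 0.0600
  = 166666.67 plants/ha


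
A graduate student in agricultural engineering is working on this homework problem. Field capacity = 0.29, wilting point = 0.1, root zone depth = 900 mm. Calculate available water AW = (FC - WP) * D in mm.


AW = (FC - WP) * D
   = (0.29 - 0.1) * 900
   = 0.19 * 900
   = 171 mm


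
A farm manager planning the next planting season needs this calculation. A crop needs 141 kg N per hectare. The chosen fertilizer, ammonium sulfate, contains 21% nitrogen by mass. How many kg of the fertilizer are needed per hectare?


Rate = N_required / (N_content / 100)
     = 141 / (21 / 100)
     = 141 / 0.21
     = 671.43 kg/ha


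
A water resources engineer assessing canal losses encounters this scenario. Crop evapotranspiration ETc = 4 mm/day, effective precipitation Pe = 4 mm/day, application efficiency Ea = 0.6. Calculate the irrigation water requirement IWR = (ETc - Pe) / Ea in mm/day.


IWR = (ETc - Pe) / Ea
    = (4 - 4) / 0.6
    = 0 / 0.6
    = 0 mm/day


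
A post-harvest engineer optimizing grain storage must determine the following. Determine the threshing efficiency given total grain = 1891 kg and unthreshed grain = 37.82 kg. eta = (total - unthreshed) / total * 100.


eta = (total - unthreshed) / total * 100
    = (1891 - 37.82) / 1891 * 100
    = 1853.18 / 1891 * 100
    = 98%


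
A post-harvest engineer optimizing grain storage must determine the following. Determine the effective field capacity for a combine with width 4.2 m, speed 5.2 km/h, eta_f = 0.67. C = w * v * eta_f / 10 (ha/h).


C = w * v * eta_f / 10
  = 4.2 * 5.2 * 0.67 / 10
  = 14.63 / 10
  = 1.46 ha/h


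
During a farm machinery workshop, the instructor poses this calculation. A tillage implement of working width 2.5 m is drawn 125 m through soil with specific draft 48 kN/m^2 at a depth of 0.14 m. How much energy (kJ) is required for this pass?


E = k * d * w * L
  = 48 * 0.14 * 2.5 * 125
  = 2100 kJ


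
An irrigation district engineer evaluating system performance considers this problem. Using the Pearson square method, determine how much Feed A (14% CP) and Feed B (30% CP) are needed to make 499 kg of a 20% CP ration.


parts_A = CP_b - target = 30 - 20 = 10
parts_B = target - CP_a = 20 - 14 = 6
total_parts = 10 + 6 = 16
Feed A = 499 * 10 / 16 = 311.88 kg
Feed B = 499 * 6 / 16 = 187.13 kg

311.88 kg


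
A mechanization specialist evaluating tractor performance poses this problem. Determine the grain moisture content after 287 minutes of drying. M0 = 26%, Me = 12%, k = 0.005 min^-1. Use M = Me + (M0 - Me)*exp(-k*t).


M = Me + (M0 - Me) * e^(-k*t)
  = 12 + (26 - 12) * e^(-0.005*287)
  = 12 + 14 * e^(-1.435)
  = 12 + 14 * 0.23812
  = 12 + 3.3336
  = 15.33%


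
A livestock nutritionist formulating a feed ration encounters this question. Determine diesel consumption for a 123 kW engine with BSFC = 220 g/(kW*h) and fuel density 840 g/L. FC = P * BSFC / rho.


FC = P * BSFC / rho_fuel
   = 123 * 220 / 840
   = 27060 / 840
   = 32.21 L/h


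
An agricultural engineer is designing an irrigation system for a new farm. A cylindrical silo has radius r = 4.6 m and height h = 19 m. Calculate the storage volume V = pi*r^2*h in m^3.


V = pi * r^2 * h
  = pi * 4.6^2 * 19
  = pi * 21.16 * 19
  = 1263.05 m^3


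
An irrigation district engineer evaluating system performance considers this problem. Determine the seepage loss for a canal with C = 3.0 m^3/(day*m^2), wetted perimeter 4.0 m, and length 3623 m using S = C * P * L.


S = C * P * L
  = 3.0 * 4.0 * 3623
  = 43476 m^3/day


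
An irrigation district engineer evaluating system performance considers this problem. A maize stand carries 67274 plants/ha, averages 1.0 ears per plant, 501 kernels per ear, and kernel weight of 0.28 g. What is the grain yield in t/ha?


Y = density * ears * kernels * kw
  = 67274 * 1.0 * 501 * 0.28 g/ha
  = 9437196.72 g/ha
  = 9437.20 kg/ha = 9.44 t/ha


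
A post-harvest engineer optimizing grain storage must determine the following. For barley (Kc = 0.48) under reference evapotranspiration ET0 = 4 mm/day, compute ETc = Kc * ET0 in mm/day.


ETc = Kc * ET0
    = 0.48 * 4
    = 1.92 mm/day


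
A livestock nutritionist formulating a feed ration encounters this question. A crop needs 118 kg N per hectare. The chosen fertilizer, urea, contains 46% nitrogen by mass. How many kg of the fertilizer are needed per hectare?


Rate = N_required / (N_content / 100)
     = 118 / (46 / 100)
     = 118 / 0.46
     = 256.52 kg/ha


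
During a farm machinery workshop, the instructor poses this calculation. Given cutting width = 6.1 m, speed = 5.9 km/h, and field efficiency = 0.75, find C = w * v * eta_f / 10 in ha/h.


C = w * v * eta_f / 10
  = 6.1 * 5.9 * 0.75 / 10
  = 26.99 / 10
  = 2.70 ha/h


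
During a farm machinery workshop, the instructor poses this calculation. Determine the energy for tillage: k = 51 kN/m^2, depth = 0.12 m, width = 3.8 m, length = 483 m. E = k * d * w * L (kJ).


E = k * d * w * L
  = 51 * 0.12 * 3.8 * 483
  = 11232.65 kJ


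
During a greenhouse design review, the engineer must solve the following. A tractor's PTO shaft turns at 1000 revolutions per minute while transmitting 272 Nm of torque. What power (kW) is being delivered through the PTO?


P = 2*pi*n*T / 60000
  = 2*pi * 1000 * 272 / 60000
  = 1709026.40 / 60000
  = 28.48 kW


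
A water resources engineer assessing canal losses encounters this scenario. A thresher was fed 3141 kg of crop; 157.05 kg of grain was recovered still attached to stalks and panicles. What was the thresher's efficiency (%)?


eta = (total - unthreshed) / total * 100
    = (3141 - 157.05) / 3141 * 100
    = 2983.95 / 3141 * 100
    = 95%


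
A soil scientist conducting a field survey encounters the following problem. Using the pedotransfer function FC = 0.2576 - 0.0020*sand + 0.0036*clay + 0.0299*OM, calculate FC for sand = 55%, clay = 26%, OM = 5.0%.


FC = 0.2576 - 0.0020*55 + 0.0036*26 + 0.0299*5.0
   = 0.2576 - 0.1100 + 0.0936 + 0.1495
   = 0.3907


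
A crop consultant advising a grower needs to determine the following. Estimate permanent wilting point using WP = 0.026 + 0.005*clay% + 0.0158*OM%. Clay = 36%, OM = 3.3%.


WP = 0.026 + 0.005*36 + 0.0158*3.3
   = 0.026 + 0.1800 + 0.0521
   = 0.2581


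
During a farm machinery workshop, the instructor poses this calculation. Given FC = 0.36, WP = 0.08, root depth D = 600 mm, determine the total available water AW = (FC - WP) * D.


AW = (FC - WP) * D
   = (0.36 - 0.08) * 600
   = 0.28 * 600
   = 168 mm


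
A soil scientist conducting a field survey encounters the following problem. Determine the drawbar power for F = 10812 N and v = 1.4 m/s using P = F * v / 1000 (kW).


P = F * v / 1000
  = 10812 * 1.4 / 1000
  = 15136.80 / 1000
  = 15.14 kW


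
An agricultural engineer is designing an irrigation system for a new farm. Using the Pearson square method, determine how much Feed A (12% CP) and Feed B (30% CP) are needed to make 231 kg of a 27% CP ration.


parts_A = CP_b - target = 30 - 27 = 3
parts_B = target - CP_a = 27 - 12 = 15
total_parts = 3 + 15 = 18
Feed A = 231 * 3 / 18 = 38.50 kg
Feed B = 231 * 15 / 18 = 192.50 kg

38.50 kg


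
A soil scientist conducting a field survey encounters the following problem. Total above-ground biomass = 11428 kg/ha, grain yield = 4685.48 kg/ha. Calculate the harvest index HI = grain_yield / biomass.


HI = grain_yield / biomass
   = 4685.48 / 11428
   = 0.41


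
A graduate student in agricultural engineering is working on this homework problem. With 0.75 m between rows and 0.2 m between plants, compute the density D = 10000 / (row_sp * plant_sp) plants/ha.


D = 10000 / (row_sp * plant_sp)
  = 10000 / (0.75 * 0.2)
  = 10000 / 0.1500
  = 66666.67 plants/ha


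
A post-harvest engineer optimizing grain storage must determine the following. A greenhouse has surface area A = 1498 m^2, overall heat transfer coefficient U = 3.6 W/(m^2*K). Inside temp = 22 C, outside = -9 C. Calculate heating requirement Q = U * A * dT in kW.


dT = 22 - (-9) = 31 K
Q = U * A * dT
  = 3.6 * 1498 * 31
  = 167176.80 W = 167.18 kW


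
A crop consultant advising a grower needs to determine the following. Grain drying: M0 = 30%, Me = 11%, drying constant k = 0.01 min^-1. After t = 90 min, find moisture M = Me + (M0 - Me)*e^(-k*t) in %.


M = Me + (M0 - Me) * e^(-k*t)
  = 11 + (30 - 11) * e^(-0.01*90)
  = 11 + 19 * e^(-0.900)
  = 11 + 19 * 0.40657
  = 11 + 7.7248
  = 18.72%


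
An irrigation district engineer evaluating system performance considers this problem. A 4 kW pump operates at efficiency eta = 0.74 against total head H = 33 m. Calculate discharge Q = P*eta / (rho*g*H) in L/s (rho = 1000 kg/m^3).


Q = (P * 1000 * eta) / (rho * g * H)
  = (4 * 1000 * 0.74) / (1000 * 9.81 * 33)
  = 2960 / 323730
  = 0.00914 m^3/s = 9.14 L/s


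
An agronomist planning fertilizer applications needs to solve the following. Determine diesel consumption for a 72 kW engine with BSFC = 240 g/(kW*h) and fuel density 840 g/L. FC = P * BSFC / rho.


FC = P * BSFC / rho_fuel
   = 72 * 240 / 840
   = 17280 / 840
   = 20.57 L/h


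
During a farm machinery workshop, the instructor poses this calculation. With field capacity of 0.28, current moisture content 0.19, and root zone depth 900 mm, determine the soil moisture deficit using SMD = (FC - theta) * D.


SMD = (FC - theta) * D
    = (0.28 - 0.19) * 900
    = 0.090 * 900
    = 81 mm


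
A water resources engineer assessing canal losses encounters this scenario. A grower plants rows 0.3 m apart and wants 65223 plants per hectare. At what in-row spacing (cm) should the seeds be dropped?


spacing = 10000 / (row_sp * density)
        = 10000 / (0.3 * 65223)
        = 10000 / 19566.90
        = 0.51107 m = 51.11 cm


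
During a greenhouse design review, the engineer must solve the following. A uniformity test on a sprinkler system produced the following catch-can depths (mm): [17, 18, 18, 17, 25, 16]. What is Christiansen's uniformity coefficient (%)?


xbar = 111 / 6 = 18.500
sum|xi - xbar| = 13
CU = 100 * (1 - 13 / (6 * 18.500))
   = 100 * (1 - 0.1171)
   = 88.29%


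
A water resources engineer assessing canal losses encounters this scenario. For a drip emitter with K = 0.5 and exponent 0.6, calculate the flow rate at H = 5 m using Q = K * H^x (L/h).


Q = K * H^x
  = 0.5 * 5^0.6
  = 0.5 * 2.6265
  = 1.31 L/h


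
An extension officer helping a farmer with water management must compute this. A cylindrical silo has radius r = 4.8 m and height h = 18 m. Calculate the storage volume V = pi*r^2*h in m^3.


V = pi * r^2 * h
  = pi * 4.8^2 * 18
  = pi * 23.04 * 18
  = 1302.88 m^3


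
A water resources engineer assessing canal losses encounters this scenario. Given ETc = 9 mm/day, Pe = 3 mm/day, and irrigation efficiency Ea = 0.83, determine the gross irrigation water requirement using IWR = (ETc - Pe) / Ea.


IWR = (ETc - Pe) / Ea
    = (9 - 3) / 0.83
    = 6 / 0.83
    = 7.23 mm/day


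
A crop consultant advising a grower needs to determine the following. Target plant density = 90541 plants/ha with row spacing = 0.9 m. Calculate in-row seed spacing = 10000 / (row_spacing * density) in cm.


spacing = 10000 / (row_sp * density)
        = 10000 / (0.9 * 90541)
        = 10000 / 81486.90
        = 0.12272 m = 12.27 cm


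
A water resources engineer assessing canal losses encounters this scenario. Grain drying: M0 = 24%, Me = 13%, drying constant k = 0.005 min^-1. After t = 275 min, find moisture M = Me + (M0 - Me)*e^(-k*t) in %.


M = Me + (M0 - Me) * e^(-k*t)
  = 13 + (24 - 13) * e^(-0.005*275)
  = 13 + 11 * e^(-1.375)
  = 13 + 11 * 0.25284
  = 13 + 2.7812
  = 15.78%


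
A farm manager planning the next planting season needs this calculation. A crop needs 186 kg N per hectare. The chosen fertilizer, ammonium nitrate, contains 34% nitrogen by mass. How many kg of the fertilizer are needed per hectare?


Rate = N_required / (N_content / 100)
     = 186 / (34 / 100)
     = 186 / 0.34
     = 547.06 kg/ha


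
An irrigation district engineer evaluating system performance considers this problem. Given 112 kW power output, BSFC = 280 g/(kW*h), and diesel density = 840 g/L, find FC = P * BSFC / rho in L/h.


FC = P * BSFC / rho_fuel
   = 112 * 280 / 840
   = 31360 / 840
   = 37.33 L/h


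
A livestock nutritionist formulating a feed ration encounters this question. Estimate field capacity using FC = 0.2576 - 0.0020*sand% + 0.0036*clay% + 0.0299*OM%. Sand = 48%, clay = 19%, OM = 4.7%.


FC = 0.2576 - 0.0020*48 + 0.0036*19 + 0.0299*4.7
   = 0.2576 - 0.0960 + 0.0684 + 0.1405
   = 0.3705


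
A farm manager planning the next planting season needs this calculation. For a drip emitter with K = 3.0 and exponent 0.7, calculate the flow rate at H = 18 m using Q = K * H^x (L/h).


Q = K * H^x
  = 3.0 * 18^0.7
  = 3.0 * 7.5629
  = 22.69 L/h


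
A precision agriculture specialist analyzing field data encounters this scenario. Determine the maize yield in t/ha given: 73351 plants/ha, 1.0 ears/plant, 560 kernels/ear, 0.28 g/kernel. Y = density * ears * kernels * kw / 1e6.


Y = density * ears * kernels * kw
  = 73351 * 1.0 * 560 * 0.28 g/ha
  = 11501436.80 g/ha
  = 11501.44 kg/ha = 11.50 t/ha


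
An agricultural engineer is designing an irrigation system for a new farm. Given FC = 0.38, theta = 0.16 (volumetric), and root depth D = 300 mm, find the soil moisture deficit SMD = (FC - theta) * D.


SMD = (FC - theta) * D
    = (0.38 - 0.16) * 300
    = 0.220 * 300
    = 66 mm


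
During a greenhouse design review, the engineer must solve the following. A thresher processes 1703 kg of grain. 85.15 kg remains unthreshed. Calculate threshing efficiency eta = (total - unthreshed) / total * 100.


eta = (total - unthreshed) / total * 100
    = (1703 - 85.15) / 1703 * 100
    = 1617.85 / 1703 * 100
    = 95%


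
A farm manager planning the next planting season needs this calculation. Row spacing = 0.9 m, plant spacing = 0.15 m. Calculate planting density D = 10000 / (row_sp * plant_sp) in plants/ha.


D = 10000 / (row_sp * plant_sp)
  = 10000 / (0.9 * 0.15)
  = 10000 / 0.1350
  = 74074.07 plants/ha


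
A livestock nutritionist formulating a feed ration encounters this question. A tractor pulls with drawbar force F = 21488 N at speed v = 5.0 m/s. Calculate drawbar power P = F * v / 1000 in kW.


P = F * v / 1000
  = 21488 * 5.0 / 1000
  = 107440 / 1000
  = 107.44 kW


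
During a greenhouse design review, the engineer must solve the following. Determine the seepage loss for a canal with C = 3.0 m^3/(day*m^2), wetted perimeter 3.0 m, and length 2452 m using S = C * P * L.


S = C * P * L
  = 3.0 * 3.0 * 2452
  = 22068 m^3/day


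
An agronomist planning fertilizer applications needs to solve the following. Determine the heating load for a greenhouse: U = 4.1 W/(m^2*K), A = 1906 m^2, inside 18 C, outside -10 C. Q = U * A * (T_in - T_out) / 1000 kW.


dT = 18 - (-10) = 28 K
Q = U * A * dT
  = 4.1 * 1906 * 28
  = 218808.80 W = 218.81 kW


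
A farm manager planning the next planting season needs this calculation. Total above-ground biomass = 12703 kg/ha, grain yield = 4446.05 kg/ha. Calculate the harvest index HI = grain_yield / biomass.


HI = grain_yield / biomass
   = 4446.05 / 12703
   = 0.35


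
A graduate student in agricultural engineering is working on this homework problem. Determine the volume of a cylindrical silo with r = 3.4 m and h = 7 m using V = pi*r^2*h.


V = pi * r^2 * h
  = pi * 3.4^2 * 7
  = pi * 11.56 * 7
  = 254.22 m^3


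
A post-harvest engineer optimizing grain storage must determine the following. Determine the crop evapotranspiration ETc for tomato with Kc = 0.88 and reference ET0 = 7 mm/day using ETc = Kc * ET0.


ETc = Kc * ET0
    = 0.88 * 7
    = 6.16 mm/day


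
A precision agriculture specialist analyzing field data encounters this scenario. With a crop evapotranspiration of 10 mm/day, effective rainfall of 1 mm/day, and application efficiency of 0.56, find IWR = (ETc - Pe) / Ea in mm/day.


IWR = (ETc - Pe) / Ea
    = (10 - 1) / 0.56
    = 9 / 0.56
    = 16.07 mm/day


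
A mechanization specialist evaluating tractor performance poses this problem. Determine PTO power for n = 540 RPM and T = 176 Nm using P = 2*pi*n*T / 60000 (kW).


P = 2*pi*n*T / 60000
  = 2*pi * 540 * 176 / 60000
  = 597153.93 / 60000
  = 9.95 kW


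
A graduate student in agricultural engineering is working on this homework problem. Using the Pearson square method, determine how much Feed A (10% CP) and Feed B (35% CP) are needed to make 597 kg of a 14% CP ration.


parts_A = CP_b - target = 35 - 14 = 21
parts_B = target - CP_a = 14 - 10 = 4
total_parts = 21 + 4 = 25
Feed A = 597 * 21 / 25 = 501.48 kg
Feed B = 597 * 4 / 25 = 95.52 kg

501.48 kg


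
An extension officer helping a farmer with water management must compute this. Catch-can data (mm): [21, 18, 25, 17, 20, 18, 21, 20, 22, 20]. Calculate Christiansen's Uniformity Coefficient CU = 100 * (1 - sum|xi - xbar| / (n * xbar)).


xbar = 202 / 10 = 20.200
sum|xi - xbar| = 16.400
CU = 100 * (1 - 16.400 / (10 * 20.200))
   = 100 * (1 - 0.0812)
   = 91.88%


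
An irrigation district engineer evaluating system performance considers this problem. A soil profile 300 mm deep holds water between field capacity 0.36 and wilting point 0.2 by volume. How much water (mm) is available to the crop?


AW = (FC - WP) * D
   = (0.36 - 0.2) * 300
   = 0.16 * 300
   = 48 mm


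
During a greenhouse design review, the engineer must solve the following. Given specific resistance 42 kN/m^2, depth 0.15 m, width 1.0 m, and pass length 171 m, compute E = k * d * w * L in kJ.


E = k * d * w * L
  = 42 * 0.15 * 1.0 * 171
  = 1077.30 kJ


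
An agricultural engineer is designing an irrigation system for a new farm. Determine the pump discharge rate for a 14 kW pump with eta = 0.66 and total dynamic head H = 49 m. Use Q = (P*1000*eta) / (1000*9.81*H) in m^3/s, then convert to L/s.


Q = (P * 1000 * eta) / (rho * g * H)
  = (14 * 1000 * 0.66) / (1000 * 9.81 * 49)
  = 9240 / 480690
  = 0.01922 m^3/s = 19.22 L/s


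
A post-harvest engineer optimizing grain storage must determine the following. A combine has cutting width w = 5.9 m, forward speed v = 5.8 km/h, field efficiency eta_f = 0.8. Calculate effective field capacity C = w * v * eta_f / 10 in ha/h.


C = w * v * eta_f / 10
  = 5.9 * 5.8 * 0.8 / 10
  = 27.38 / 10
  = 2.74 ha/h


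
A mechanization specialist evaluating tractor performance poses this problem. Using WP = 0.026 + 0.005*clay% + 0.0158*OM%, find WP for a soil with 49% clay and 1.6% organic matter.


WP = 0.026 + 0.005*49 + 0.0158*1.6
   = 0.026 + 0.2450 + 0.0253
   = 0.2963


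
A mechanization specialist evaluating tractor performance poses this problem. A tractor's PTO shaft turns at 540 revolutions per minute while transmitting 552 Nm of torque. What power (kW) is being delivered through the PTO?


P = 2*pi*n*T / 60000
  = 2*pi * 540 * 552 / 60000
  = 1872891.88 / 60000
  = 31.21 kW


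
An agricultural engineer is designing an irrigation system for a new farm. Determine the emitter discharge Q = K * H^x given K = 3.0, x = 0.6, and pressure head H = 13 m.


Q = K * H^x
  = 3.0 * 13^0.6
  = 3.0 * 4.6598
  = 13.98 L/h


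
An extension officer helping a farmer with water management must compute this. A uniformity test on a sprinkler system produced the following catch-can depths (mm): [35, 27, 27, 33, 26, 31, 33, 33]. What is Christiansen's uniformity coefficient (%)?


xbar = 245 / 8 = 30.625
sum|xi - xbar| = 23.750
CU = 100 * (1 - 23.750 / (8 * 30.625))
   = 100 * (1 - 0.0969)
   = 90.31%


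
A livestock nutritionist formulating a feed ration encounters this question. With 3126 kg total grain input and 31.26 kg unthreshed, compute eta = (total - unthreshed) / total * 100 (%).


eta = (total - unthreshed) / total * 100
    = (3126 - 31.26) / 3126 * 100
    = 3094.74 / 3126 * 100
    = 99%


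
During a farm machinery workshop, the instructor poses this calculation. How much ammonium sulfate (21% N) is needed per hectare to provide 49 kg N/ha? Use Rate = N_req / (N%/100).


Rate = N_required / (N_content / 100)
     = 49 / (21 / 100)
     = 49 / 0.21
     = 233.33 kg/ha


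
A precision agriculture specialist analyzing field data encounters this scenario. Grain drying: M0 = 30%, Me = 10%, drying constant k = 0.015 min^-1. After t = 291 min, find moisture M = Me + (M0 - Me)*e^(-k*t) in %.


M = Me + (M0 - Me) * e^(-k*t)
  = 10 + (30 - 10) * e^(-0.015*291)
  = 10 + 20 * e^(-4.365)
  = 10 + 20 * 0.01271
  = 10 + 0.2543
  = 10.25%


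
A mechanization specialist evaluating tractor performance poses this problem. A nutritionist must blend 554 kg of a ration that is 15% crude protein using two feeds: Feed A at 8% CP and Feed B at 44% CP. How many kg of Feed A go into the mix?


parts_A = CP_b - target = 44 - 15 = 29
parts_B = target - CP_a = 15 - 8 = 7
total_parts = 29 + 7 = 36
Feed A = 554 * 29 / 36 = 446.28 kg
Feed B = 554 * 7 / 36 = 107.72 kg

446.28 kg


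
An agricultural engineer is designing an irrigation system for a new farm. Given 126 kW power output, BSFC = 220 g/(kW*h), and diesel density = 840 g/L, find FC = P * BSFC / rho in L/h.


FC = P * BSFC / rho_fuel
   = 126 * 220 / 840
   = 27720 / 840
   = 33 L/h


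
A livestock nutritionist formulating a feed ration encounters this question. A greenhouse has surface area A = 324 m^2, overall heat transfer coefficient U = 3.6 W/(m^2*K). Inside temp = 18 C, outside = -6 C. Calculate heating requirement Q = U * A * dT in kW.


dT = 18 - (-6) = 24 K
Q = U * A * dT
  = 3.6 * 324 * 24
  = 27993.60 W = 27.99 kW


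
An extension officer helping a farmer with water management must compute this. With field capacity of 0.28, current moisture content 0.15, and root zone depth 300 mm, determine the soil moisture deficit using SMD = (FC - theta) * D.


SMD = (FC - theta) * D
    = (0.28 - 0.15) * 300
    = 0.130 * 300
    = 39 mm


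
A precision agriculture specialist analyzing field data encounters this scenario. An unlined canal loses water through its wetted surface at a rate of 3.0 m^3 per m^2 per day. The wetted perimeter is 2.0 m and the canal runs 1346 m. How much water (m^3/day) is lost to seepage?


S = C * P * L
  = 3.0 * 2.0 * 1346
  = 8076 m^3/day


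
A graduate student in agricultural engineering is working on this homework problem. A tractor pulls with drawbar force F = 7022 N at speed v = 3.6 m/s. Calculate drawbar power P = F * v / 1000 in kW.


P = F * v / 1000
  = 7022 * 3.6 / 1000
  = 25279.20 / 1000
  = 25.28 kW


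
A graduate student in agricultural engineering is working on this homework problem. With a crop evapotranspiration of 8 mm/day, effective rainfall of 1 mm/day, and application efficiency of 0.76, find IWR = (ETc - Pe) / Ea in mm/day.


IWR = (ETc - Pe) / Ea
    = (8 - 1) / 0.76
    = 7 / 0.76
    = 9.21 mm/day


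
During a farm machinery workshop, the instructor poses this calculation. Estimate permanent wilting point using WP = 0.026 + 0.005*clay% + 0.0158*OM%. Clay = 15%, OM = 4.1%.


WP = 0.026 + 0.005*15 + 0.0158*4.1
   = 0.026 + 0.0750 + 0.0648
   = 0.1658


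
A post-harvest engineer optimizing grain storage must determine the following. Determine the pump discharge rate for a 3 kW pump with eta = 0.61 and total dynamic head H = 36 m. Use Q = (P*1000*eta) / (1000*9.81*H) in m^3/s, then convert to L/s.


Q = (P * 1000 * eta) / (rho * g * H)
  = (3 * 1000 * 0.61) / (1000 * 9.81 * 36)
  = 1830 / 353160
  = 0.00518 m^3/s = 5.18 L/s


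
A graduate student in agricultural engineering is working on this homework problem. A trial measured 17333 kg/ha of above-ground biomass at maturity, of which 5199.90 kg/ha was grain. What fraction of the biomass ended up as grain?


HI = grain_yield / biomass
   = 5199.90 / 17333
   = 0.30


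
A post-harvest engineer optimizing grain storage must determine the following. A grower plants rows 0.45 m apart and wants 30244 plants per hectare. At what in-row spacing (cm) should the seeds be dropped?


spacing = 10000 / (row_sp * density)
        = 10000 / (0.45 * 30244)
        = 10000 / 13609.80
        = 0.73476 m = 73.48 cm


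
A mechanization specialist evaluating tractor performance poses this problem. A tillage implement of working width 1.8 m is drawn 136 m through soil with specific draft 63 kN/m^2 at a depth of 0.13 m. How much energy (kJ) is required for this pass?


E = k * d * w * L
  = 63 * 0.13 * 1.8 * 136
  = 2004.91 kJ


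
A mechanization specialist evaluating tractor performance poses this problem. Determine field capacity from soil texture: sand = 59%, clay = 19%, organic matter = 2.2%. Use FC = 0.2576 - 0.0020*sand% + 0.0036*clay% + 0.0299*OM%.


FC = 0.2576 - 0.0020*59 + 0.0036*19 + 0.0299*2.2
   = 0.2576 - 0.1180 + 0.0684 + 0.0658
   = 0.2738


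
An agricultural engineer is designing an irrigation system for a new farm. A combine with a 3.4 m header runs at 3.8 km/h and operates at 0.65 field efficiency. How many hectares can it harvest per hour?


C = w * v * eta_f / 10
  = 3.4 * 3.8 * 0.65 / 10
  = 8.40 / 10
  = 0.84 ha/h


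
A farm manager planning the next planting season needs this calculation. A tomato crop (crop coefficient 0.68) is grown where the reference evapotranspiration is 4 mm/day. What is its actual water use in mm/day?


ETc = Kc * ET0
    = 0.68 * 4
    = 2.72 mm/day


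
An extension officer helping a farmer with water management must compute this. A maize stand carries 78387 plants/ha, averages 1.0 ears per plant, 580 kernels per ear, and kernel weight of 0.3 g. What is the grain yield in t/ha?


Y = density * ears * kernels * kw
  = 78387 * 1.0 * 580 * 0.3 g/ha
  = 13639338 g/ha
  = 13639.34 kg/ha = 13.64 t/ha


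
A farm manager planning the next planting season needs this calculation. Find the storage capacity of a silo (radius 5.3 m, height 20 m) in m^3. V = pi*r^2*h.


V = pi * r^2 * h
  = pi * 5.3^2 * 20
  = pi * 28.09 * 20
  = 1764.95 m^3


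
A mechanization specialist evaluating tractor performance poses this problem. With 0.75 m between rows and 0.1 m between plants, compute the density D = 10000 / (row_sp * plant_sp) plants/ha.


D = 10000 / (row_sp * plant_sp)
  = 10000 / (0.75 * 0.1)
  = 10000 / 0.0750
  = 133333.33 plants/ha


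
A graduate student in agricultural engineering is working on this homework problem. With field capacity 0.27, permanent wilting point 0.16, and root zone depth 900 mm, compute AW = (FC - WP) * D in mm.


AW = (FC - WP) * D
   = (0.27 - 0.16) * 900
   = 0.11 * 900
   = 99 mm


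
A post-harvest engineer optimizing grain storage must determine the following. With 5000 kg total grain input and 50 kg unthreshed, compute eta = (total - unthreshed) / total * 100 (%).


eta = (total - unthreshed) / total * 100
    = (5000 - 50) / 5000 * 100
    = 4950 / 5000 * 100
    = 99%


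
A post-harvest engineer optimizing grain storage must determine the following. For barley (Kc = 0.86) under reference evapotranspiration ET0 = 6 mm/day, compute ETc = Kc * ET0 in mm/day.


ETc = Kc * ET0
    = 0.86 * 6
    = 5.16 mm/day


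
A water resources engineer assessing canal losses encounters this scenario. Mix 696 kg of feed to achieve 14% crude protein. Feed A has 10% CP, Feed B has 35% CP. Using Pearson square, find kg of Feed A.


parts_A = CP_b - target = 35 - 14 = 21
parts_B = target - CP_a = 14 - 10 = 4
total_parts = 21 + 4 = 25
Feed A = 696 * 21 / 25 = 584.64 kg
Feed B = 696 * 4 / 25 = 111.36 kg

584.64 kg


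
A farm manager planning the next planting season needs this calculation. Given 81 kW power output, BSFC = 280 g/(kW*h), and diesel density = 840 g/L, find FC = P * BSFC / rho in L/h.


FC = P * BSFC / rho_fuel
   = 81 * 280 / 840
   = 22680 / 840
   = 27 L/h


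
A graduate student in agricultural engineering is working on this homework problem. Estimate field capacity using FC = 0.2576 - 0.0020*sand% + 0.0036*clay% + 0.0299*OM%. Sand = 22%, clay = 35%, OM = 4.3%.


FC = 0.2576 - 0.0020*22 + 0.0036*35 + 0.0299*4.3
   = 0.2576 - 0.0440 + 0.1260 + 0.1286
   = 0.4682


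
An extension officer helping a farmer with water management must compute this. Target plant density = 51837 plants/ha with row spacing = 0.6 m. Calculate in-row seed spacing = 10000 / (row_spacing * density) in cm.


spacing = 10000 / (row_sp * density)
        = 10000 / (0.6 * 51837)
        = 10000 / 31102.20
        = 0.32152 m = 32.15 cm


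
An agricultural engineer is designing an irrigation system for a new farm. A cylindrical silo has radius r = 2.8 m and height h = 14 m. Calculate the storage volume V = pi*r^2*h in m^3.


V = pi * r^2 * h
  = pi * 2.8^2 * 14
  = pi * 7.84 * 14
  = 344.82 m^3


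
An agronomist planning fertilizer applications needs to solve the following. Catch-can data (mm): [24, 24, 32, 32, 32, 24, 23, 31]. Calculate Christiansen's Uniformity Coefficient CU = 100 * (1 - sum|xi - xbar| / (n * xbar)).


xbar = 222 / 8 = 27.750
sum|xi - xbar| = 32
CU = 100 * (1 - 32 / (8 * 27.750))
   = 100 * (1 - 0.1441)
   = 85.59%


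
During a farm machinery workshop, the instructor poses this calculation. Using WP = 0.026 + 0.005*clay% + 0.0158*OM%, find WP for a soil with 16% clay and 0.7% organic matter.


WP = 0.026 + 0.005*16 + 0.0158*0.7
   = 0.026 + 0.0800 + 0.0111
   = 0.1171


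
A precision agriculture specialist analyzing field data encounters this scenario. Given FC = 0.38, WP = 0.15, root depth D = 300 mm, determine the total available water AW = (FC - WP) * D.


AW = (FC - WP) * D
   = (0.38 - 0.15) * 300
   = 0.23 * 300
   = 69 mm


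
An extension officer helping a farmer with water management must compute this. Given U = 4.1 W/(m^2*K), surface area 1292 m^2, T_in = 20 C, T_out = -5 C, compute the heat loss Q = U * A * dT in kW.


dT = 20 - (-5) = 25 K
Q = U * A * dT
  = 4.1 * 1292 * 25
  = 132430 W = 132.43 kW


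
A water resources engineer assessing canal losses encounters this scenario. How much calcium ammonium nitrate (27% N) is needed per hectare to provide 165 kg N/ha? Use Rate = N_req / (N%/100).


Rate = N_required / (N_content / 100)
     = 165 / (27 / 100)
     = 165 / 0.27
     = 611.11 kg/ha


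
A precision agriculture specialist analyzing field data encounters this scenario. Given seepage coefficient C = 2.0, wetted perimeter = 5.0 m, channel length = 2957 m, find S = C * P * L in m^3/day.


S = C * P * L
  = 2.0 * 5.0 * 2957
  = 29570 m^3/day


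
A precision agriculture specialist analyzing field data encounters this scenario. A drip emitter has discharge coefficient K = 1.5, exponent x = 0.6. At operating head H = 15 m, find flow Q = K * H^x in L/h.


Q = K * H^x
  = 1.5 * 15^0.6
  = 1.5 * 5.0776
  = 7.62 L/h


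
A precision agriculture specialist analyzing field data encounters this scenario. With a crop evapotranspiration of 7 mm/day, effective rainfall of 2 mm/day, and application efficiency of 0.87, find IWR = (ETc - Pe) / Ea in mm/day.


IWR = (ETc - Pe) / Ea
    = (7 - 2) / 0.87
    = 5 / 0.87
    = 5.75 mm/day


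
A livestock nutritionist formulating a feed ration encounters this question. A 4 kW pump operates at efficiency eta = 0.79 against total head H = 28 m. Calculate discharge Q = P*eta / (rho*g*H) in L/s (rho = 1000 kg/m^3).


Q = (P * 1000 * eta) / (rho * g * H)
  = (4 * 1000 * 0.79) / (1000 * 9.81 * 28)
  = 3160 / 274680
  = 0.01150 m^3/s = 11.50 L/s


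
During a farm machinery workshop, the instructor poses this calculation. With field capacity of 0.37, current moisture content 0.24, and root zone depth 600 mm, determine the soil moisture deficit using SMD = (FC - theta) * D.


SMD = (FC - theta) * D
    = (0.37 - 0.24) * 600
    = 0.130 * 600
    = 78 mm


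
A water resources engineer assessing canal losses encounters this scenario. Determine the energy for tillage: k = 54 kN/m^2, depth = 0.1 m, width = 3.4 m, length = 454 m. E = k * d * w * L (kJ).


E = k * d * w * L
  = 54 * 0.1 * 3.4 * 454
  = 8335.44 kJ


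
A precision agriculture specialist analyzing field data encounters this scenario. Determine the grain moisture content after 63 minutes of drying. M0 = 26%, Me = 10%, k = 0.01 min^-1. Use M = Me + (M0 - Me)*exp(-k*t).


M = Me + (M0 - Me) * e^(-k*t)
  = 10 + (26 - 10) * e^(-0.01*63)
  = 10 + 16 * e^(-0.630)
  = 10 + 16 * 0.53259
  = 10 + 8.5215
  = 18.52%


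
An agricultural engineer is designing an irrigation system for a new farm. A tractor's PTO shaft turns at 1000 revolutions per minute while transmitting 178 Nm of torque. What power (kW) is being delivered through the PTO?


P = 2*pi*n*T / 60000
  = 2*pi * 1000 * 178 / 60000
  = 1118406.98 / 60000
  = 18.64 kW


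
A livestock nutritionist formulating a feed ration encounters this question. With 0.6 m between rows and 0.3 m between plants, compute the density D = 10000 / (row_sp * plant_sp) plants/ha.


D = 10000 / (row_sp * plant_sp)
  = 10000 / (0.6 * 0.3)
  = 10000 / 0.1800
  = 55555.56 plants/ha


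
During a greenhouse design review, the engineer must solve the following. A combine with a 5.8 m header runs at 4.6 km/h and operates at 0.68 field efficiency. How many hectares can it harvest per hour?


C = w * v * eta_f / 10
  = 5.8 * 4.6 * 0.68 / 10
  = 18.14 / 10
  = 1.81 ha/h


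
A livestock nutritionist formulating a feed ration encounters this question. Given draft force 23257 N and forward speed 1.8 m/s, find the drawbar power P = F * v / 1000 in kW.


P = F * v / 1000
  = 23257 * 1.8 / 1000
  = 41862.60 / 1000
  = 41.86 kW


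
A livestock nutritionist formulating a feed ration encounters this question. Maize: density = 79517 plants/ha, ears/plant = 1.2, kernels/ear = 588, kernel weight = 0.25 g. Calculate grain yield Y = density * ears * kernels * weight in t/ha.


Y = density * ears * kernels * kw
  = 79517 * 1.2 * 588 * 0.25 g/ha
  = 14026798.80 g/ha
  = 14026.80 kg/ha = 14.03 t/ha


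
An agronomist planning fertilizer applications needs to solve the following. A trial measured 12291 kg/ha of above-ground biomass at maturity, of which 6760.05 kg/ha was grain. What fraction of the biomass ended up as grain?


HI = grain_yield / biomass
   = 6760.05 / 12291
   = 0.55


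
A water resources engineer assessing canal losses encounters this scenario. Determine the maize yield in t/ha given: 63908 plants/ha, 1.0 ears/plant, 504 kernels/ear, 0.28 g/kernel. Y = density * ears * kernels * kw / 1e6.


Y = density * ears * kernels * kw
  = 63908 * 1.0 * 504 * 0.28 g/ha
  = 9018696.96 g/ha
  = 9018.70 kg/ha = 9.02 t/ha


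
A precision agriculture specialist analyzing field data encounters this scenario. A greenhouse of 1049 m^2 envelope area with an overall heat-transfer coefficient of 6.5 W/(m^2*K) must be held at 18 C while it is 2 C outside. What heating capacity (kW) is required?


dT = 18 - (2) = 16 K
Q = U * A * dT
  = 6.5 * 1049 * 16
  = 109096 W = 109.10 kW


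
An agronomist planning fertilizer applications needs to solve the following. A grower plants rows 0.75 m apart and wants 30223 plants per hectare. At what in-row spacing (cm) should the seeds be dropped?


spacing = 10000 / (row_sp * density)
        = 10000 / (0.75 * 30223)
        = 10000 / 22667.25
        = 0.44117 m = 44.12 cm


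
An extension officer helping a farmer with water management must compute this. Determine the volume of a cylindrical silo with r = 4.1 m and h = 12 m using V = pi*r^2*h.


V = pi * r^2 * h
  = pi * 4.1^2 * 12
  = pi * 16.81 * 12
  = 633.72 m^3


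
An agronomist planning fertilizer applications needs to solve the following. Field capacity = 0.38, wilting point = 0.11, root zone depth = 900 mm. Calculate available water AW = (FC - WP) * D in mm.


AW = (FC - WP) * D
   = (0.38 - 0.11) * 900
   = 0.27 * 900
   = 243 mm


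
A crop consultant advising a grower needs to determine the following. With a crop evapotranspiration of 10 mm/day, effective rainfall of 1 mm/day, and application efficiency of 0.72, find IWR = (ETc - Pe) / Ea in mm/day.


IWR = (ETc - Pe) / Ea
    = (10 - 1) / 0.72
    = 9 / 0.72
    = 12.50 mm/day


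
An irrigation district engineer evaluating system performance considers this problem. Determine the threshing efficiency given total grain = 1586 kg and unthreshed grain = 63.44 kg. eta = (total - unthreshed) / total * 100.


eta = (total - unthreshed) / total * 100
    = (1586 - 63.44) / 1586 * 100
    = 1522.56 / 1586 * 100
    = 96%
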